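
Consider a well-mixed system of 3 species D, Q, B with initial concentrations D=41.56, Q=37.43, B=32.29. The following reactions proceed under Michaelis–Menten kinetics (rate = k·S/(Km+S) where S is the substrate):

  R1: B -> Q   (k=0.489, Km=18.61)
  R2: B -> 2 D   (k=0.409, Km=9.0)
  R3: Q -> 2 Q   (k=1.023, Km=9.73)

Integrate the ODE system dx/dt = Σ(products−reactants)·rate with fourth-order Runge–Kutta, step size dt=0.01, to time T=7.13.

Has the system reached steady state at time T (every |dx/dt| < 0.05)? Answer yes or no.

Steady state at T: no

RK4 with dt=0.01: 713 steps to T=7.13. Trajectory (selected grid times):
t=0.00: D=41.56 Q=37.43 B=32.29
t=0.79: D=42.06 Q=38.32 B=31.79
t=1.58: D=42.57 Q=39.21 B=31.30
t=2.38: D=43.07 Q=40.11 B=30.80
t=3.17: D=43.57 Q=41.00 B=30.31
t=3.96: D=44.07 Q=41.89 B=29.82
t=4.75: D=44.57 Q=42.79 B=29.34
t=5.55: D=45.07 Q=43.69 B=28.85
t=6.34: D=45.56 Q=44.59 B=28.37
t=7.13: D=46.05 Q=45.49 B=27.89
Rates at T: R1=0.2933, R2=0.3092, R3=0.8427
dx/dt at T (Σ net stoichiometry × rate): D=+0.6185, Q=+1.1360, B=-0.6025
Largest |dx/dt| is |+1.1360| (Q) ≥ 0.05 → not steady.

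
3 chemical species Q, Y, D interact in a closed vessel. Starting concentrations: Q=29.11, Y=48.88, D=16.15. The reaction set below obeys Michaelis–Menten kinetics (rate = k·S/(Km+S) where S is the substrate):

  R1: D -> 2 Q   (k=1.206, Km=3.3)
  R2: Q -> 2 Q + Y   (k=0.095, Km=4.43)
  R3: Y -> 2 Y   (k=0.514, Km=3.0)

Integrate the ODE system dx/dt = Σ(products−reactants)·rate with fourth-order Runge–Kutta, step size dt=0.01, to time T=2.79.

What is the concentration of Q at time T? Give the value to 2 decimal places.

RK4 with dt=0.01: 279 steps to T=2.79. Trajectory (selected grid times):
t=0.00: Q=29.11 Y=48.88 D=16.15
t=0.31: Q=29.76 Y=49.06 D=15.84
t=0.62: Q=30.40 Y=49.23 D=15.53
t=0.93: Q=31.04 Y=49.41 D=15.22
t=1.24: Q=31.68 Y=49.58 D=14.92
t=1.55: Q=32.32 Y=49.76 D=14.61
t=1.86: Q=32.95 Y=49.94 D=14.31
t=2.17: Q=33.58 Y=50.11 D=14.00
t=2.48: Q=34.21 Y=50.29 D=13.70
t=2.79: Q=34.84 Y=50.47 D=13.40
Read off Q at T=2.79: 34.84

Q at T = 34.84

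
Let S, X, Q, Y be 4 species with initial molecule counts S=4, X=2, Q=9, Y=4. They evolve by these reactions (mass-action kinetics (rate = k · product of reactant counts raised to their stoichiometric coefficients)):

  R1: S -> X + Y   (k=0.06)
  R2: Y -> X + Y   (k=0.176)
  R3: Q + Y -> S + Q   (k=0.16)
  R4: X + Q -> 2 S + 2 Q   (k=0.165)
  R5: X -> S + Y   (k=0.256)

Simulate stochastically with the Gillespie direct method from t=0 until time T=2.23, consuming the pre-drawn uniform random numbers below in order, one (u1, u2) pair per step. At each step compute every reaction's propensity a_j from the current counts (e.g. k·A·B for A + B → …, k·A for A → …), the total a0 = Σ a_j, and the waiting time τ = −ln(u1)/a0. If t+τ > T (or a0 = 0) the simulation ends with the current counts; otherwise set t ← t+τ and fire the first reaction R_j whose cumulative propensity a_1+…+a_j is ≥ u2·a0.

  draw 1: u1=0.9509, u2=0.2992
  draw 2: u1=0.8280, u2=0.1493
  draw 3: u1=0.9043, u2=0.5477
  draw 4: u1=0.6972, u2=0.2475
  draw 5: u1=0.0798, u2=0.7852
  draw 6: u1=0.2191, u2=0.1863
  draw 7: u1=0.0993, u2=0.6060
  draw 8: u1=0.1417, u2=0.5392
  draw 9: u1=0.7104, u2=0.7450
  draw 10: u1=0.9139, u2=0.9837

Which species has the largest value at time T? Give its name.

Dominant species at T: S

t=0.000: S=4 X=2 Q=9 Y=4
Draw 1: a1=0.240, a2=0.704, a3=5.760, a4=2.970, a5=0.512, a0=10.186; τ=−ln(0.9509)/10.186=0.005 → t=0.005; u2·a0=0.2992·10.186=3.048; a1+a2=0.944 < 3.048 ≤ a1+…+a3=6.704 → R3 fires; S=5 X=2 Q=9 Y=3
Draw 2: a1=0.300, a2=0.528, a3=4.320, a4=2.970, a5=0.512, a0=8.630; τ=−ln(0.8280)/8.630=0.022 → t=0.027; u2·a0=0.1493·8.630=1.288; a1+a2=0.828 < 1.288 ≤ a1+…+a3=5.148 → R3 fires; S=6 X=2 Q=9 Y=2
Draw 3: a1=0.360, a2=0.352, a3=2.880, a4=2.970, a5=0.512, a0=7.074; τ=−ln(0.9043)/7.074=0.014 → t=0.041; u2·a0=0.5477·7.074=3.874; a1+…+a3=3.592 < 3.874 ≤ a1+…+a4=6.562 → R4 fires; S=8 X=1 Q=10 Y=2
Draw 4: a1=0.480, a2=0.352, a3=3.200, a4=1.650, a5=0.256, a0=5.938; τ=−ln(0.6972)/5.938=0.061 → t=0.102; u2·a0=0.2475·5.938=1.470; a1+a2=0.832 < 1.470 ≤ a1+…+a3=4.032 → R3 fires; S=9 X=1 Q=10 Y=1
Draw 5: a1=0.540, a2=0.176, a3=1.600, a4=1.650, a5=0.256, a0=4.222; τ=−ln(0.0798)/4.222=0.599 → t=0.701; u2·a0=0.7852·4.222=3.315; a1+…+a3=2.316 < 3.315 ≤ a1+…+a4=3.966 → R4 fires; S=11 X=0 Q=11 Y=1
Draw 6: a1=0.660, a2=0.176, a3=1.760, a4=0.000, a5=0.000, a0=2.596; τ=−ln(0.2191)/2.596=0.585 → t=1.285; u2·a0=0.1863·2.596=0.484 ≤ a1=0.660 → R1 fires; S=10 X=1 Q=11 Y=2
Draw 7: a1=0.600, a2=0.352, a3=3.520, a4=1.815, a5=0.256, a0=6.543; τ=−ln(0.0993)/6.543=0.353 → t=1.638; u2·a0=0.6060·6.543=3.965; a1+a2=0.952 < 3.965 ≤ a1+…+a3=4.472 → R3 fires; S=11 X=1 Q=11 Y=1
Draw 8: a1=0.660, a2=0.176, a3=1.760, a4=1.815, a5=0.256, a0=4.667; τ=−ln(0.1417)/4.667=0.419 → t=2.057; u2·a0=0.5392·4.667=2.516; a1+a2=0.836 < 2.516 ≤ a1+…+a3=2.596 → R3 fires; S=12 X=1 Q=11 Y=0
Draw 9: a1=0.720, a2=0.000, a3=0.000, a4=1.815, a5=0.256, a0=2.791; τ=−ln(0.7104)/2.791=0.123 → t=2.180; u2·a0=0.7450·2.791=2.079; a1+…+a3=0.720 < 2.079 ≤ a1+…+a4=2.535 → R4 fires; S=14 X=0 Q=12 Y=0
Draw 10: a1=0.840, a2=0.000, a3=0.000, a4=0.000, a5=0.000, a0=0.840; τ=−ln(0.9139)/0.840=0.107 → t=2.287 > T=2.23: stop.
At T=2.23: S=14 X=0 Q=12 Y=0; the largest is S.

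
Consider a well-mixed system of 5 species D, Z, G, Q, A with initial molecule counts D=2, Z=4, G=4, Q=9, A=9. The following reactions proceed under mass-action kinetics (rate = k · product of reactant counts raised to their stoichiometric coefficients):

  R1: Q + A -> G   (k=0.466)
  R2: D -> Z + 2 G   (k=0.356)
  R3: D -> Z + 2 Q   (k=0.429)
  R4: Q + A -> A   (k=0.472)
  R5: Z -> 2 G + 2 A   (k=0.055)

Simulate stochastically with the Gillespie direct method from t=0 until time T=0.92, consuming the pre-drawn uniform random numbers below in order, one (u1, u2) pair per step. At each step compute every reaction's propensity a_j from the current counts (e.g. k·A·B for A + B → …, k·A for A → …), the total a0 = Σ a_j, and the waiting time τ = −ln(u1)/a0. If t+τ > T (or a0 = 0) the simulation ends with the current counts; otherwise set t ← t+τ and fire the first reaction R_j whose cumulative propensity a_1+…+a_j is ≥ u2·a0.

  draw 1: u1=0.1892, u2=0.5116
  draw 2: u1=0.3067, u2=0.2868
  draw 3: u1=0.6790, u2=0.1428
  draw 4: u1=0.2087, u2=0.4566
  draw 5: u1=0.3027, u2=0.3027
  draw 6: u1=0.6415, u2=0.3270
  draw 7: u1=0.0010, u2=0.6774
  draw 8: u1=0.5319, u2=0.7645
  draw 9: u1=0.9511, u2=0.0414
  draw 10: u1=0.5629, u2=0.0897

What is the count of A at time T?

t=0.000: D=2 Z=4 G=4 Q=9 A=9
Draw 1: a1=37.746, a2=0.712, a3=0.858, a4=38.232, a5=0.220, a0=77.768; τ=−ln(0.1892)/77.768=0.021 → t=0.021; u2·a0=0.5116·77.768=39.786; a1+…+a3=39.316 < 39.786 ≤ a1+…+a4=77.548 → R4 fires; D=2 Z=4 G=4 Q=8 A=9
Draw 2: a1=33.552, a2=0.712, a3=0.858, a4=33.984, a5=0.220, a0=69.326; τ=−ln(0.3067)/69.326=0.017 → t=0.038; u2·a0=0.2868·69.326=19.883 ≤ a1=33.552 → R1 fires; D=2 Z=4 G=5 Q=7 A=8
Draw 3: a1=26.096, a2=0.712, a3=0.858, a4=26.432, a5=0.220, a0=54.318; τ=−ln(0.6790)/54.318=0.007 → t=0.046; u2·a0=0.1428·54.318=7.757 ≤ a1=26.096 → R1 fires; D=2 Z=4 G=6 Q=6 A=7
Draw 4: a1=19.572, a2=0.712, a3=0.858, a4=19.824, a5=0.220, a0=41.186; τ=−ln(0.2087)/41.186=0.038 → t=0.084; u2·a0=0.4566·41.186=18.806 ≤ a1=19.572 → R1 fires; D=2 Z=4 G=7 Q=5 A=6
Draw 5: a1=13.980, a2=0.712, a3=0.858, a4=14.160, a5=0.220, a0=29.930; τ=−ln(0.3027)/29.930=0.040 → t=0.124; u2·a0=0.3027·29.930=9.060 ≤ a1=13.980 → R1 fires; D=2 Z=4 G=8 Q=4 A=5
Draw 6: a1=9.320, a2=0.712, a3=0.858, a4=9.440, a5=0.220, a0=20.550; τ=−ln(0.6415)/20.550=0.022 → t=0.145; u2·a0=0.3270·20.550=6.720 ≤ a1=9.320 → R1 fires; D=2 Z=4 G=9 Q=3 A=4
Draw 7: a1=5.592, a2=0.712, a3=0.858, a4=5.664, a5=0.220, a0=13.046; τ=−ln(0.0010)/13.046=0.529 → t=0.675; u2·a0=0.6774·13.046=8.837; a1+…+a3=7.162 < 8.837 ≤ a1+…+a4=12.826 → R4 fires; D=2 Z=4 G=9 Q=2 A=4
Draw 8: a1=3.728, a2=0.712, a3=0.858, a4=3.776, a5=0.220, a0=9.294; τ=−ln(0.5319)/9.294=0.068 → t=0.743; u2·a0=0.7645·9.294=7.105; a1+…+a3=5.298 < 7.105 ≤ a1+…+a4=9.074 → R4 fires; D=2 Z=4 G=9 Q=1 A=4
Draw 9: a1=1.864, a2=0.712, a3=0.858, a4=1.888, a5=0.220, a0=5.542; τ=−ln(0.9511)/5.542=0.009 → t=0.752; u2·a0=0.0414·5.542=0.229 ≤ a1=1.864 → R1 fires; D=2 Z=4 G=10 Q=0 A=3
Draw 10: a1=0.000, a2=0.712, a3=0.858, a4=0.000, a5=0.220, a0=1.790; τ=−ln(0.5629)/1.790=0.321 → t=1.073 > T=0.92: stop.
Read off A at T=0.92: 3

A at T = 3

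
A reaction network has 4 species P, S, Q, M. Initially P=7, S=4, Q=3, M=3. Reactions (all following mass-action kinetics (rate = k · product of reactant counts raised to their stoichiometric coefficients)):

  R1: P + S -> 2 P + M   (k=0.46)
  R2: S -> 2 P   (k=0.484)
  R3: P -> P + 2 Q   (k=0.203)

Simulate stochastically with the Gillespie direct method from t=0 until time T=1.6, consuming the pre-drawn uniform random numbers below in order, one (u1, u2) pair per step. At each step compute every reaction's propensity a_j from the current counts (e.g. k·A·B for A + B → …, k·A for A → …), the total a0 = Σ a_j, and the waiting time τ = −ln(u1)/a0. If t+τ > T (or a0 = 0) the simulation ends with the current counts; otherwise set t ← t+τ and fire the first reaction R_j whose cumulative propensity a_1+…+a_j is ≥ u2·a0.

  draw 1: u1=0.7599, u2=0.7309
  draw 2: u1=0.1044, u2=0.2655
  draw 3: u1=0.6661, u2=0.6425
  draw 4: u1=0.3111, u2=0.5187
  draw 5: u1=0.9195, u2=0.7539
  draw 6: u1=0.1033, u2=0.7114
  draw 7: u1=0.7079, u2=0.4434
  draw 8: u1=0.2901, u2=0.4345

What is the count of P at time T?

t=0.000: P=7 S=4 Q=3 M=3
Draw 1: a1=12.880, a2=1.936, a3=1.421, a0=16.237; τ=−ln(0.7599)/16.237=0.017 → t=0.017; u2·a0=0.7309·16.237=11.868 ≤ a1=12.880 → R1 fires; P=8 S=3 Q=3 M=4
Draw 2: a1=11.040, a2=1.452, a3=1.624, a0=14.116; τ=−ln(0.1044)/14.116=0.160 → t=0.177; u2·a0=0.2655·14.116=3.748 ≤ a1=11.040 → R1 fires; P=9 S=2 Q=3 M=5
Draw 3: a1=8.280, a2=0.968, a3=1.827, a0=11.075; τ=−ln(0.6661)/11.075=0.037 → t=0.214; u2·a0=0.6425·11.075=7.116 ≤ a1=8.280 → R1 fires; P=10 S=1 Q=3 M=6
Draw 4: a1=4.600, a2=0.484, a3=2.030, a0=7.114; τ=−ln(0.3111)/7.114=0.164 → t=0.378; u2·a0=0.5187·7.114=3.690 ≤ a1=4.600 → R1 fires; P=11 S=0 Q=3 M=7
Draw 5: a1=0.000, a2=0.000, a3=2.233, a0=2.233; τ=−ln(0.9195)/2.233=0.038 → t=0.415; u2·a0=0.7539·2.233=1.683; a1+a2=0.000 < 1.683 ≤ a1+…+a3=2.233 → R3 fires; P=11 S=0 Q=5 M=7
Draw 6: a1=0.000, a2=0.000, a3=2.233, a0=2.233; τ=−ln(0.1033)/2.233=1.017 → t=1.432; u2·a0=0.7114·2.233=1.589; a1+a2=0.000 < 1.589 ≤ a1+…+a3=2.233 → R3 fires; P=11 S=0 Q=7 M=7
Draw 7: a1=0.000, a2=0.000, a3=2.233, a0=2.233; τ=−ln(0.7079)/2.233=0.155 → t=1.587; u2·a0=0.4434·2.233=0.990; a1+a2=0.000 < 0.990 ≤ a1+…+a3=2.233 → R3 fires; P=11 S=0 Q=9 M=7
Draw 8: a1=0.000, a2=0.000, a3=2.233, a0=2.233; τ=−ln(0.2901)/2.233=0.554 → t=2.141 > T=1.6: stop.
Read off P at T=1.6: 11

P at T = 11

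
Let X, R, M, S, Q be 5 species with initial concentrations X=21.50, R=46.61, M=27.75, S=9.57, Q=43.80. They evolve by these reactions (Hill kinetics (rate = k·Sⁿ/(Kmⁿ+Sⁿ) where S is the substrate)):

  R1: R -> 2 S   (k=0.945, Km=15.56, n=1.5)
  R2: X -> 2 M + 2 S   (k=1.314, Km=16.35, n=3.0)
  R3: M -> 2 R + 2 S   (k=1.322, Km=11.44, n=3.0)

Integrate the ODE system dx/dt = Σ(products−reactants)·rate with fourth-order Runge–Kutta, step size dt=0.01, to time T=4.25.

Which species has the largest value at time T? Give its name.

RK4 with dt=0.01: 425 steps to T=4.25. Trajectory (selected grid times):
t=0.00: X=21.50 R=46.61 M=27.75 S=9.57 Q=43.80
t=0.47: X=21.08 R=47.40 M=28.02 S=12.33 Q=43.80
t=0.94: X=20.66 R=48.19 M=28.27 S=15.08 Q=43.80
t=1.42: X=20.24 R=49.00 M=28.51 S=17.87 Q=43.80
t=1.89: X=19.84 R=49.79 M=28.73 S=20.59 Q=43.80
t=2.36: X=19.45 R=50.58 M=28.92 S=23.30 Q=43.80
t=2.83: X=19.07 R=51.37 M=29.11 S=26.00 Q=43.80
t=3.31: X=18.68 R=52.18 M=29.27 S=28.74 Q=43.80
t=3.78: X=18.32 R=52.97 M=29.42 S=31.41 Q=43.80
t=4.25: X=17.96 R=53.76 M=29.54 S=34.06 Q=43.80
At T=4.25: X=17.96 R=53.76 M=29.54 S=34.06 Q=43.80; the largest is R.

Dominant species at T: R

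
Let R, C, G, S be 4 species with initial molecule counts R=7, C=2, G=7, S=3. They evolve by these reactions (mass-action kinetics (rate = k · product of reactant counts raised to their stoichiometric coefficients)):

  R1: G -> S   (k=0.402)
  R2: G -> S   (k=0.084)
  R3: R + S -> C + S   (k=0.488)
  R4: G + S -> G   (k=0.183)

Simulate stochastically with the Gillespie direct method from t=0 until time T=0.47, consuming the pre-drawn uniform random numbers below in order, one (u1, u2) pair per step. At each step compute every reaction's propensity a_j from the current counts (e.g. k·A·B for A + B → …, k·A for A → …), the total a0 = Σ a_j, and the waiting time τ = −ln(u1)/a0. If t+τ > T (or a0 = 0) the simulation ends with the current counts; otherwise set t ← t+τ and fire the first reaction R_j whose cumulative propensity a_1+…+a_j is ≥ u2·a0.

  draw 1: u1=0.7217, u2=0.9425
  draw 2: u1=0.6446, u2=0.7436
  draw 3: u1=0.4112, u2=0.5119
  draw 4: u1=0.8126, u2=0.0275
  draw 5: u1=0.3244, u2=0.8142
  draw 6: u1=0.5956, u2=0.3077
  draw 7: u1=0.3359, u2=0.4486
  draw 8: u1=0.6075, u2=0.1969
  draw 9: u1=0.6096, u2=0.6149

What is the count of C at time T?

t=0.000: R=7 C=2 G=7 S=3
Draw 1: a1=2.814, a2=0.588, a3=10.248, a4=3.843, a0=17.493; τ=−ln(0.7217)/17.493=0.019 → t=0.019; u2·a0=0.9425·17.493=16.487; a1+…+a3=13.650 < 16.487 ≤ a1+…+a4=17.493 → R4 fires; R=7 C=2 G=7 S=2
Draw 2: a1=2.814, a2=0.588, a3=6.832, a4=2.562, a0=12.796; τ=−ln(0.6446)/12.796=0.034 → t=0.053; u2·a0=0.7436·12.796=9.515; a1+a2=3.402 < 9.515 ≤ a1+…+a3=10.234 → R3 fires; R=6 C=3 G=7 S=2
Draw 3: a1=2.814, a2=0.588, a3=5.856, a4=2.562, a0=11.820; τ=−ln(0.4112)/11.820=0.075 → t=0.128; u2·a0=0.5119·11.820=6.051; a1+a2=3.402 < 6.051 ≤ a1+…+a3=9.258 → R3 fires; R=5 C=4 G=7 S=2
Draw 4: a1=2.814, a2=0.588, a3=4.880, a4=2.562, a0=10.844; τ=−ln(0.8126)/10.844=0.019 → t=0.147; u2·a0=0.0275·10.844=0.298 ≤ a1=2.814 → R1 fires; R=5 C=4 G=6 S=3
Draw 5: a1=2.412, a2=0.504, a3=7.320, a4=3.294, a0=13.530; τ=−ln(0.3244)/13.530=0.083 → t=0.230; u2·a0=0.8142·13.530=11.016; a1+…+a3=10.236 < 11.016 ≤ a1+…+a4=13.530 → R4 fires; R=5 C=4 G=6 S=2
Draw 6: a1=2.412, a2=0.504, a3=4.880, a4=2.196, a0=9.992; τ=−ln(0.5956)/9.992=0.052 → t=0.282; u2·a0=0.3077·9.992=3.075; a1+a2=2.916 < 3.075 ≤ a1+…+a3=7.796 → R3 fires; R=4 C=5 G=6 S=2
Draw 7: a1=2.412, a2=0.504, a3=3.904, a4=2.196, a0=9.016; τ=−ln(0.3359)/9.016=0.121 → t=0.403; u2·a0=0.4486·9.016=4.045; a1+a2=2.916 < 4.045 ≤ a1+…+a3=6.820 → R3 fires; R=3 C=6 G=6 S=2
Draw 8: a1=2.412, a2=0.504, a3=2.928, a4=2.196, a0=8.040; τ=−ln(0.6075)/8.040=0.062 → t=0.465; u2·a0=0.1969·8.040=1.583 ≤ a1=2.412 → R1 fires; R=3 C=6 G=5 S=3
Draw 9: a1=2.010, a2=0.420, a3=4.392, a4=2.745, a0=9.567; τ=−ln(0.6096)/9.567=0.052 → t=0.517 > T=0.47: stop.
Read off C at T=0.47: 6

C at T = 6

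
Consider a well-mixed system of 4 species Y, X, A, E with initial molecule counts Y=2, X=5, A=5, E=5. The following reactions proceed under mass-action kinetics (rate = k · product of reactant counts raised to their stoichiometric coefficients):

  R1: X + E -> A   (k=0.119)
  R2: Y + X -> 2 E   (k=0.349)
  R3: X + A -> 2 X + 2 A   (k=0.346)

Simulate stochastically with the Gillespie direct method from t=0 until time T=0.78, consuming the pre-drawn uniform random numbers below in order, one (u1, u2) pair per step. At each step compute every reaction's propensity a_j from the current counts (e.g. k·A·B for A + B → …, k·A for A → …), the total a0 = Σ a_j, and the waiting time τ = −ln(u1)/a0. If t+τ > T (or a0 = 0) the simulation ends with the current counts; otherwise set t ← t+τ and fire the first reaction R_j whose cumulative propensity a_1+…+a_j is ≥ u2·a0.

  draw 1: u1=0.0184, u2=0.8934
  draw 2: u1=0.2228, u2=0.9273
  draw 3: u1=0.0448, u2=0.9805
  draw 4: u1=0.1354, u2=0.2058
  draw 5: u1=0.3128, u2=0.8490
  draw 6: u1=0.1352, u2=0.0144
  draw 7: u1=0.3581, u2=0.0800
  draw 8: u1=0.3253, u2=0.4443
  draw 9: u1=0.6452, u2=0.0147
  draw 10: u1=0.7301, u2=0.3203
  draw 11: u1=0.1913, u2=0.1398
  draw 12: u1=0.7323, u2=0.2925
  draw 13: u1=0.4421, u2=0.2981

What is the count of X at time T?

t=0.000: Y=2 X=5 A=5 E=5
Draw 1: a1=2.975, a2=3.490, a3=8.650, a0=15.115; τ=−ln(0.0184)/15.115=0.264 → t=0.264; u2·a0=0.8934·15.115=13.504; a1+a2=6.465 < 13.504 ≤ a1+…+a3=15.115 → R3 fires; Y=2 X=6 A=6 E=5
Draw 2: a1=3.570, a2=4.188, a3=12.456, a0=20.214; τ=−ln(0.2228)/20.214=0.074 → t=0.339; u2·a0=0.9273·20.214=18.744; a1+a2=7.758 < 18.744 ≤ a1+…+a3=20.214 → R3 fires; Y=2 X=7 A=7 E=5
Draw 3: a1=4.165, a2=4.886, a3=16.954, a0=26.005; τ=−ln(0.0448)/26.005=0.119 → t=0.458; u2·a0=0.9805·26.005=25.498; a1+a2=9.051 < 25.498 ≤ a1+…+a3=26.005 → R3 fires; Y=2 X=8 A=8 E=5
Draw 4: a1=4.760, a2=5.584, a3=22.144, a0=32.488; τ=−ln(0.1354)/32.488=0.062 → t=0.520; u2·a0=0.2058·32.488=6.686; a1=4.760 < 6.686 ≤ a1+a2=10.344 → R2 fires; Y=1 X=7 A=8 E=7
Draw 5: a1=5.831, a2=2.443, a3=19.376, a0=27.650; τ=−ln(0.3128)/27.650=0.042 → t=0.562; u2·a0=0.8490·27.650=23.475; a1+a2=8.274 < 23.475 ≤ a1+…+a3=27.650 → R3 fires; Y=1 X=8 A=9 E=7
Draw 6: a1=6.664, a2=2.792, a3=24.912, a0=34.368; τ=−ln(0.1352)/34.368=0.058 → t=0.620; u2·a0=0.0144·34.368=0.495 ≤ a1=6.664 → R1 fires; Y=1 X=7 A=10 E=6
Draw 7: a1=4.998, a2=2.443, a3=24.220, a0=31.661; τ=−ln(0.3581)/31.661=0.032 → t=0.652; u2·a0=0.0800·31.661=2.533 ≤ a1=4.998 → R1 fires; Y=1 X=6 A=11 E=5
Draw 8: a1=3.570, a2=2.094, a3=22.836, a0=28.500; τ=−ln(0.3253)/28.500=0.039 → t=0.692; u2·a0=0.4443·28.500=12.663; a1+a2=5.664 < 12.663 ≤ a1+…+a3=28.500 → R3 fires; Y=1 X=7 A=12 E=5
Draw 9: a1=4.165, a2=2.443, a3=29.064, a0=35.672; τ=−ln(0.6452)/35.672=0.012 → t=0.704; u2·a0=0.0147·35.672=0.524 ≤ a1=4.165 → R1 fires; Y=1 X=6 A=13 E=4
Draw 10: a1=2.856, a2=2.094, a3=26.988, a0=31.938; τ=−ln(0.7301)/31.938=0.010 → t=0.714; u2·a0=0.3203·31.938=10.230; a1+a2=4.950 < 10.230 ≤ a1+…+a3=31.938 → R3 fires; Y=1 X=7 A=14 E=4
Draw 11: a1=3.332, a2=2.443, a3=33.908, a0=39.683; τ=−ln(0.1913)/39.683=0.042 → t=0.755; u2·a0=0.1398·39.683=5.548; a1=3.332 < 5.548 ≤ a1+a2=5.775 → R2 fires; Y=0 X=6 A=14 E=6
Draw 12: a1=4.284, a2=0.000, a3=29.064, a0=33.348; τ=−ln(0.7323)/33.348=0.009 → t=0.765; u2·a0=0.2925·33.348=9.754; a1+a2=4.284 < 9.754 ≤ a1+…+a3=33.348 → R3 fires; Y=0 X=7 A=15 E=6
Draw 13: a1=4.998, a2=0.000, a3=36.330, a0=41.328; τ=−ln(0.4421)/41.328=0.020 → t=0.785 > T=0.78: stop.
Read off X at T=0.78: 7

X at T = 7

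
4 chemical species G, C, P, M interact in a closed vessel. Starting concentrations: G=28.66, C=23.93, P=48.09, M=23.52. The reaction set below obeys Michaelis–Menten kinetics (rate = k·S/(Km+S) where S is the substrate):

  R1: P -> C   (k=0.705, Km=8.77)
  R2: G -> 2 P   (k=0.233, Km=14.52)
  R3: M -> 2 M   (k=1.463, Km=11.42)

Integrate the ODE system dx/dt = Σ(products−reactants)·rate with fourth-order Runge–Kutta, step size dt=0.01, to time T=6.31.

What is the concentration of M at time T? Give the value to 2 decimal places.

M at T = 29.98

RK4 with dt=0.01: 631 steps to T=6.31. Trajectory (selected grid times):
t=0.00: G=28.66 C=23.93 P=48.09 M=23.52
t=0.70: G=28.55 C=24.35 P=47.89 M=24.21
t=1.40: G=28.44 C=24.76 P=47.69 M=24.91
t=2.10: G=28.34 C=25.18 P=47.49 M=25.62
t=2.80: G=28.23 C=25.60 P=47.29 M=26.33
t=3.51: G=28.12 C=26.02 P=47.08 M=27.06
t=4.21: G=28.01 C=26.44 P=46.88 M=27.78
t=4.91: G=27.90 C=26.85 P=46.68 M=28.51
t=5.61: G=27.80 C=27.27 P=46.48 M=29.24
t=6.31: G=27.69 C=27.68 P=46.28 M=29.98
Read off M at T=6.31: 29.98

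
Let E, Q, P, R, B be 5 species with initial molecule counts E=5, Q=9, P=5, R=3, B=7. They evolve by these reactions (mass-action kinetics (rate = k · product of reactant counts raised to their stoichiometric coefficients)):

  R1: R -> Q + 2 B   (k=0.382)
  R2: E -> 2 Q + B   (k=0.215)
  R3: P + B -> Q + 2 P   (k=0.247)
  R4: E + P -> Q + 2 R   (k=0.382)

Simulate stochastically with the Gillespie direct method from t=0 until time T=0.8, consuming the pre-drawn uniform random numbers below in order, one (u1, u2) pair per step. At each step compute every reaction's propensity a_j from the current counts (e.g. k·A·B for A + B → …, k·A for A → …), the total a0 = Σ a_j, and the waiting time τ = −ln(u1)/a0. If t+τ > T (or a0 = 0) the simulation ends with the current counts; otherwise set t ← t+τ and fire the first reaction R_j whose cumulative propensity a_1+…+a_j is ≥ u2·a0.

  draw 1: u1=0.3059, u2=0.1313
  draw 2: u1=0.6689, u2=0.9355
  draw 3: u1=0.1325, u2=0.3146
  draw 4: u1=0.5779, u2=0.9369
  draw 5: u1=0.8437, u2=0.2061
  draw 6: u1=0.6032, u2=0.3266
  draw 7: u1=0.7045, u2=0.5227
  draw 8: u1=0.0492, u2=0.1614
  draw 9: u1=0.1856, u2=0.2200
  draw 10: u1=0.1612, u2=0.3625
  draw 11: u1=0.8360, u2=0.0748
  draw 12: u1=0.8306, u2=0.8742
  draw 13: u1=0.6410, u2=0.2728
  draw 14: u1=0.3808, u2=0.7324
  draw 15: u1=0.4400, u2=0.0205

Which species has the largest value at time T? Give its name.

t=0.000: E=5 Q=9 P=5 R=3 B=7
Draw 1: a1=1.146, a2=1.075, a3=8.645, a4=9.550, a0=20.416; τ=−ln(0.3059)/20.416=0.058 → t=0.058; u2·a0=0.1313·20.416=2.681; a1+a2=2.221 < 2.681 ≤ a1+…+a3=10.866 → R3 fires; E=5 Q=10 P=6 R=3 B=6
Draw 2: a1=1.146, a2=1.075, a3=8.892, a4=11.460, a0=22.573; τ=−ln(0.6689)/22.573=0.018 → t=0.076; u2·a0=0.9355·22.573=21.117; a1+…+a3=11.113 < 21.117 ≤ a1+…+a4=22.573 → R4 fires; E=4 Q=11 P=5 R=5 B=6
Draw 3: a1=1.910, a2=0.860, a3=7.410, a4=7.640, a0=17.820; τ=−ln(0.1325)/17.820=0.113 → t=0.189; u2·a0=0.3146·17.820=5.606; a1+a2=2.770 < 5.606 ≤ a1+…+a3=10.180 → R3 fires; E=4 Q=12 P=6 R=5 B=5
Draw 4: a1=1.910, a2=0.860, a3=7.410, a4=9.168, a0=19.348; τ=−ln(0.5779)/19.348=0.028 → t=0.218; u2·a0=0.9369·19.348=18.127; a1+…+a3=10.180 < 18.127 ≤ a1+…+a4=19.348 → R4 fires; E=3 Q=13 P=5 R=7 B=5
Draw 5: a1=2.674, a2=0.645, a3=6.175, a4=5.730, a0=15.224; τ=−ln(0.8437)/15.224=0.011 → t=0.229; u2·a0=0.2061·15.224=3.138; a1=2.674 < 3.138 ≤ a1+a2=3.319 → R2 fires; E=2 Q=15 P=5 R=7 B=6
Draw 6: a1=2.674, a2=0.430, a3=7.410, a4=3.820, a0=14.334; τ=−ln(0.6032)/14.334=0.035 → t=0.264; u2·a0=0.3266·14.334=4.681; a1+a2=3.104 < 4.681 ≤ a1+…+a3=10.514 → R3 fires; E=2 Q=16 P=6 R=7 B=5
Draw 7: a1=2.674, a2=0.430, a3=7.410, a4=4.584, a0=15.098; τ=−ln(0.7045)/15.098=0.023 → t=0.287; u2·a0=0.5227·15.098=7.892; a1+a2=3.104 < 7.892 ≤ a1+…+a3=10.514 → R3 fires; E=2 Q=17 P=7 R=7 B=4
Draw 8: a1=2.674, a2=0.430, a3=6.916, a4=5.348, a0=15.368; τ=−ln(0.0492)/15.368=0.196 → t=0.483; u2·a0=0.1614·15.368=2.480 ≤ a1=2.674 → R1 fires; E=2 Q=18 P=7 R=6 B=6
Draw 9: a1=2.292, a2=0.430, a3=10.374, a4=5.348, a0=18.444; τ=−ln(0.1856)/18.444=0.091 → t=0.575; u2·a0=0.2200·18.444=4.058; a1+a2=2.722 < 4.058 ≤ a1+…+a3=13.096 → R3 fires; E=2 Q=19 P=8 R=6 B=5
Draw 10: a1=2.292, a2=0.430, a3=9.880, a4=6.112, a0=18.714; τ=−ln(0.1612)/18.714=0.098 → t=0.672; u2·a0=0.3625·18.714=6.784; a1+a2=2.722 < 6.784 ≤ a1+…+a3=12.602 → R3 fires; E=2 Q=20 P=9 R=6 B=4
Draw 11: a1=2.292, a2=0.430, a3=8.892, a4=6.876, a0=18.490; τ=−ln(0.8360)/18.490=0.010 → t=0.682; u2·a0=0.0748·18.490=1.383 ≤ a1=2.292 → R1 fires; E=2 Q=21 P=9 R=5 B=6
Draw 12: a1=1.910, a2=0.430, a3=13.338, a4=6.876, a0=22.554; τ=−ln(0.8306)/22.554=0.008 → t=0.690; u2·a0=0.8742·22.554=19.717; a1+…+a3=15.678 < 19.717 ≤ a1+…+a4=22.554 → R4 fires; E=1 Q=22 P=8 R=7 B=6
Draw 13: a1=2.674, a2=0.215, a3=11.856, a4=3.056, a0=17.801; τ=−ln(0.6410)/17.801=0.025 → t=0.715; u2·a0=0.2728·17.801=4.856; a1+a2=2.889 < 4.856 ≤ a1+…+a3=14.745 → R3 fires; E=1 Q=23 P=9 R=7 B=5
Draw 14: a1=2.674, a2=0.215, a3=11.115, a4=3.438, a0=17.442; τ=−ln(0.3808)/17.442=0.055 → t=0.770; u2·a0=0.7324·17.442=12.775; a1+a2=2.889 < 12.775 ≤ a1+…+a3=14.004 → R3 fires; E=1 Q=24 P=10 R=7 B=4
Draw 15: a1=2.674, a2=0.215, a3=9.880, a4=3.820, a0=16.589; τ=−ln(0.4400)/16.589=0.049 → t=0.820 > T=0.8: stop.
At T=0.8: E=1 Q=24 P=10 R=7 B=4; the largest is Q.

Dominant species at T: Q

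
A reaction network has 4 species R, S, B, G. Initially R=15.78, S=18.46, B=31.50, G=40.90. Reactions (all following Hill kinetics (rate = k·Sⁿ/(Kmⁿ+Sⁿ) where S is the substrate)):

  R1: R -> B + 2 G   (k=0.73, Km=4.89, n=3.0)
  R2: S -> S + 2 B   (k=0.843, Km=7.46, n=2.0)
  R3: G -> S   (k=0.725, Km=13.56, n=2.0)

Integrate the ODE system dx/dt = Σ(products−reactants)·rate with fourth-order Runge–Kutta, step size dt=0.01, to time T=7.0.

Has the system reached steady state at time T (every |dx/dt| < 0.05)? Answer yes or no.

Steady state at T: no

RK4 with dt=0.01: 700 steps to T=7.0. Trajectory (selected grid times):
t=0.00: R=15.78 S=18.46 B=31.50 G=40.90
t=0.78: R=15.23 S=18.97 B=33.19 G=41.49
t=1.56: R=14.68 S=19.48 B=34.88 G=42.08
t=2.33: R=14.14 S=19.99 B=36.56 G=42.66
t=3.11: R=13.59 S=20.50 B=38.26 G=43.23
t=3.89: R=13.05 S=21.02 B=39.97 G=43.80
t=4.67: R=12.51 S=21.53 B=41.68 G=44.37
t=5.44: R=11.98 S=22.05 B=43.37 G=44.91
t=6.22: R=11.45 S=22.56 B=45.08 G=45.45
t=7.00: R=10.93 S=23.08 B=46.80 G=45.99
Rates at T: R1=0.6699, R2=0.7633, R3=0.6670
dx/dt at T (Σ net stoichiometry × rate): R=-0.6699, S=+0.6670, B=+2.1965, G=+0.6728
Largest |dx/dt| is |+2.1965| (B) ≥ 0.05 → not steady.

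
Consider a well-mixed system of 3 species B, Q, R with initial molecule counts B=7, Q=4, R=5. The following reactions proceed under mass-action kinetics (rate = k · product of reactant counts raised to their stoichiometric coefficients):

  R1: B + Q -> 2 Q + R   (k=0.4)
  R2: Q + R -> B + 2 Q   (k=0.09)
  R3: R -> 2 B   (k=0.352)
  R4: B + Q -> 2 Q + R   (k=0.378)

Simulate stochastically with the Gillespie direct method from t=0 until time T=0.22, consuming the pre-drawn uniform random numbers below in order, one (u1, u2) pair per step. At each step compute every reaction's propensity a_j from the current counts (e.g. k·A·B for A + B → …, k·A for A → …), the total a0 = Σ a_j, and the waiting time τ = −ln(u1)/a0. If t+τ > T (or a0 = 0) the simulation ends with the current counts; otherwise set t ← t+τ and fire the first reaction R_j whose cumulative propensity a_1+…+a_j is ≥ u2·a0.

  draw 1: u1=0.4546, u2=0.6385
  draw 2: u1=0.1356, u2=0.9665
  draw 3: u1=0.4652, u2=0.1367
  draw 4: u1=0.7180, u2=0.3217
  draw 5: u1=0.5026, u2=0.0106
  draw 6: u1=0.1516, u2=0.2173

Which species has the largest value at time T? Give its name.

t=0.000: B=7 Q=4 R=5
Draw 1: a1=11.200, a2=1.800, a3=1.760, a4=10.584, a0=25.344; τ=−ln(0.4546)/25.344=0.031 → t=0.031; u2·a0=0.6385·25.344=16.182; a1+…+a3=14.760 < 16.182 ≤ a1+…+a4=25.344 → R4 fires; B=6 Q=5 R=6
Draw 2: a1=12.000, a2=2.700, a3=2.112, a4=11.340, a0=28.152; τ=−ln(0.1356)/28.152=0.071 → t=0.102; u2·a0=0.9665·28.152=27.209; a1+…+a3=16.812 < 27.209 ≤ a1+…+a4=28.152 → R4 fires; B=5 Q=6 R=7
Draw 3: a1=12.000, a2=3.780, a3=2.464, a4=11.340, a0=29.584; τ=−ln(0.4652)/29.584=0.026 → t=0.128; u2·a0=0.1367·29.584=4.044 ≤ a1=12.000 → R1 fires; B=4 Q=7 R=8
Draw 4: a1=11.200, a2=5.040, a3=2.816, a4=10.584, a0=29.640; τ=−ln(0.7180)/29.640=0.011 → t=0.139; u2·a0=0.3217·29.640=9.535 ≤ a1=11.200 → R1 fires; B=3 Q=8 R=9
Draw 5: a1=9.600, a2=6.480, a3=3.168, a4=9.072, a0=28.320; τ=−ln(0.5026)/28.320=0.024 → t=0.163; u2·a0=0.0106·28.320=0.300 ≤ a1=9.600 → R1 fires; B=2 Q=9 R=10
Draw 6: a1=7.200, a2=8.100, a3=3.520, a4=6.804, a0=25.624; τ=−ln(0.1516)/25.624=0.074 → t=0.237 > T=0.22: stop.
At T=0.22: B=2 Q=9 R=10; the largest is R.

Dominant species at T: R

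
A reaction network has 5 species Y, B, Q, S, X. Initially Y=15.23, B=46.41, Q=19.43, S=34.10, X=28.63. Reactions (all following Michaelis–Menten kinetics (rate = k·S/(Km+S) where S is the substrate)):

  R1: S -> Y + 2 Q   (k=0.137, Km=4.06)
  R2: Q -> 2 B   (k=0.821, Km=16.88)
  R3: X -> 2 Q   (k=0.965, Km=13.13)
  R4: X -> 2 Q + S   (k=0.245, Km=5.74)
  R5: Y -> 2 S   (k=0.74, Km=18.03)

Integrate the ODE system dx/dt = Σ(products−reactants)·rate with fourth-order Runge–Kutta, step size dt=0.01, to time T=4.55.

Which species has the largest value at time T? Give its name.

RK4 with dt=0.01: 455 steps to T=4.55. Trajectory (selected grid times):
t=0.00: Y=15.23 B=46.41 Q=19.43 S=34.10 X=28.63
t=0.51: Y=15.12 B=46.86 Q=20.21 S=34.49 X=28.19
t=1.01: Y=15.01 B=47.31 Q=20.97 S=34.86 X=27.76
t=1.52: Y=14.90 B=47.78 Q=21.73 S=35.25 X=27.32
t=2.02: Y=14.80 B=48.25 Q=22.47 S=35.62 X=26.90
t=2.53: Y=14.69 B=48.73 Q=23.22 S=36.00 X=26.46
t=3.03: Y=14.59 B=49.21 Q=23.95 S=36.37 X=26.04
t=3.54: Y=14.48 B=49.70 Q=24.69 S=36.75 X=25.61
t=4.04: Y=14.38 B=50.19 Q=25.40 S=37.11 X=25.20
t=4.55: Y=14.28 B=50.70 Q=26.12 S=37.49 X=24.77
At T=4.55: Y=14.28 B=50.70 Q=26.12 S=37.49 X=24.77; the largest is B.

Dominant species at T: B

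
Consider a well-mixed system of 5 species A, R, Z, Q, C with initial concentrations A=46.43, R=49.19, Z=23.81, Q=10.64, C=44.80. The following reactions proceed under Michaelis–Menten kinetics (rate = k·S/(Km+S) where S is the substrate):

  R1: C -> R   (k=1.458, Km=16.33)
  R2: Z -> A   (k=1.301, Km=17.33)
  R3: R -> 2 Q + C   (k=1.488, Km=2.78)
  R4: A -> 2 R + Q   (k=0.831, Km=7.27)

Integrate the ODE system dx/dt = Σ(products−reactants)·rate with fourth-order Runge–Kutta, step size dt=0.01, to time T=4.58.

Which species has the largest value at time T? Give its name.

Dominant species at T: R

RK4 with dt=0.01: 458 steps to T=4.58. Trajectory (selected grid times):
t=0.00: A=46.43 R=49.19 Z=23.81 Q=10.64 C=44.80
t=0.51: A=46.45 R=49.75 Z=23.43 Q=12.44 C=44.97
t=1.02: A=46.46 R=50.31 Z=23.05 Q=14.25 C=45.15
t=1.53: A=46.47 R=50.87 Z=22.67 Q=16.05 C=45.32
t=2.04: A=46.48 R=51.43 Z=22.30 Q=17.86 C=45.49
t=2.54: A=46.48 R=51.98 Z=21.93 Q=19.63 C=45.66
t=3.05: A=46.49 R=52.54 Z=21.56 Q=21.44 C=45.83
t=3.56: A=46.49 R=53.10 Z=21.19 Q=23.25 C=46.01
t=4.07: A=46.48 R=53.66 Z=20.83 Q=25.06 C=46.18
t=4.58: A=46.48 R=54.22 Z=20.47 Q=26.87 C=46.35
At T=4.58: A=46.48 R=54.22 Z=20.47 Q=26.87 C=46.35; the largest is R.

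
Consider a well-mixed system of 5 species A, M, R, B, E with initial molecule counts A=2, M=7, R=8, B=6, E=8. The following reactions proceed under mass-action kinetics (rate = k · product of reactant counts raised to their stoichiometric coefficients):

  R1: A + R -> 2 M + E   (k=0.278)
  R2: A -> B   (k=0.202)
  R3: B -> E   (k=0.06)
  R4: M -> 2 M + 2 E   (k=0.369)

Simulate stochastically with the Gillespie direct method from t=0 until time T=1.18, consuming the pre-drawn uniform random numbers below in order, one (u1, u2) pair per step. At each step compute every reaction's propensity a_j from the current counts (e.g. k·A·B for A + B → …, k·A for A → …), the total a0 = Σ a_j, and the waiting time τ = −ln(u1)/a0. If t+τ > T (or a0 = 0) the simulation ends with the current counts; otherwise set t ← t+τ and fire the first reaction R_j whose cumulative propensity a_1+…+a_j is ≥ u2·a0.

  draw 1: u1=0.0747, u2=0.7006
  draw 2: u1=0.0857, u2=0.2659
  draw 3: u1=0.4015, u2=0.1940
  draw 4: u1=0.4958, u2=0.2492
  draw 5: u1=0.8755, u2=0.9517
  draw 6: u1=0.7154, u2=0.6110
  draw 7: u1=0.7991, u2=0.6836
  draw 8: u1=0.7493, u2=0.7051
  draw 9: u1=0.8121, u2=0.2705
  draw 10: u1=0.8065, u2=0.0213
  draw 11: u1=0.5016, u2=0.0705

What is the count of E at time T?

E at T = 25

t=0.000: A=2 M=7 R=8 B=6 E=8
Draw 1: a1=4.448, a2=0.404, a3=0.360, a4=2.583, a0=7.795; τ=−ln(0.0747)/7.795=0.333 → t=0.333; u2·a0=0.7006·7.795=5.461; a1+…+a3=5.212 < 5.461 ≤ a1+…+a4=7.795 → R4 fires; A=2 M=8 R=8 B=6 E=10
Draw 2: a1=4.448, a2=0.404, a3=0.360, a4=2.952, a0=8.164; τ=−ln(0.0857)/8.164=0.301 → t=0.634; u2·a0=0.2659·8.164=2.171 ≤ a1=4.448 → R1 fires; A=1 M=10 R=7 B=6 E=11
Draw 3: a1=1.946, a2=0.202, a3=0.360, a4=3.690, a0=6.198; τ=−ln(0.4015)/6.198=0.147 → t=0.781; u2·a0=0.1940·6.198=1.202 ≤ a1=1.946 → R1 fires; A=0 M=12 R=6 B=6 E=12
Draw 4: a1=0.000, a2=0.000, a3=0.360, a4=4.428, a0=4.788; τ=−ln(0.4958)/4.788=0.147 → t=0.928; u2·a0=0.2492·4.788=1.193; a1+…+a3=0.360 < 1.193 ≤ a1+…+a4=4.788 → R4 fires; A=0 M=13 R=6 B=6 E=14
Draw 5: a1=0.000, a2=0.000, a3=0.360, a4=4.797, a0=5.157; τ=−ln(0.8755)/5.157=0.026 → t=0.953; u2·a0=0.9517·5.157=4.908; a1+…+a3=0.360 < 4.908 ≤ a1+…+a4=5.157 → R4 fires; A=0 M=14 R=6 B=6 E=16
Draw 6: a1=0.000, a2=0.000, a3=0.360, a4=5.166, a0=5.526; τ=−ln(0.7154)/5.526=0.061 → t=1.014; u2·a0=0.6110·5.526=3.376; a1+…+a3=0.360 < 3.376 ≤ a1+…+a4=5.526 → R4 fires; A=0 M=15 R=6 B=6 E=18
Draw 7: a1=0.000, a2=0.000, a3=0.360, a4=5.535, a0=5.895; τ=−ln(0.7991)/5.895=0.038 → t=1.052; u2·a0=0.6836·5.895=4.030; a1+…+a3=0.360 < 4.030 ≤ a1+…+a4=5.895 → R4 fires; A=0 M=16 R=6 B=6 E=20
Draw 8: a1=0.000, a2=0.000, a3=0.360, a4=5.904, a0=6.264; τ=−ln(0.7493)/6.264=0.046 → t=1.098; u2·a0=0.7051·6.264=4.417; a1+…+a3=0.360 < 4.417 ≤ a1+…+a4=6.264 → R4 fires; A=0 M=17 R=6 B=6 E=22
Draw 9: a1=0.000, a2=0.000, a3=0.360, a4=6.273, a0=6.633; τ=−ln(0.8121)/6.633=0.031 → t=1.129; u2·a0=0.2705·6.633=1.794; a1+…+a3=0.360 < 1.794 ≤ a1+…+a4=6.633 → R4 fires; A=0 M=18 R=6 B=6 E=24
Draw 10: a1=0.000, a2=0.000, a3=0.360, a4=6.642, a0=7.002; τ=−ln(0.8065)/7.002=0.031 → t=1.160; u2·a0=0.0213·7.002=0.149; a1+a2=0.000 < 0.149 ≤ a1+…+a3=0.360 → R3 fires; A=0 M=18 R=6 B=5 E=25
Draw 11: a1=0.000, a2=0.000, a3=0.300, a4=6.642, a0=6.942; τ=−ln(0.5016)/6.942=0.099 → t=1.260 > T=1.18: stop.
Read off E at T=1.18: 25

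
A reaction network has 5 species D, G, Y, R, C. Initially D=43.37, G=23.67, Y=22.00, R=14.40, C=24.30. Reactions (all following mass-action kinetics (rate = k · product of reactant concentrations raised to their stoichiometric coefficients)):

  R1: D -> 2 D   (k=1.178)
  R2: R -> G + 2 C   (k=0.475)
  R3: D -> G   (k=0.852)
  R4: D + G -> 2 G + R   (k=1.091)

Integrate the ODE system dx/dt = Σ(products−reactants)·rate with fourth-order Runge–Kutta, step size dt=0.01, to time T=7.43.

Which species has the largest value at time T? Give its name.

RK4 with dt=0.01: 743 steps to T=7.43. Trajectory (selected grid times):
t=0.00: D=43.37 G=23.67 Y=22.00 R=14.40 C=24.30
t=0.83: D=0.00 G=86.77 Y=22.00 R=39.46 C=61.53
t=1.65: D=0.00 G=99.50 Y=22.00 R=26.73 C=86.99
t=2.48: D=0.00 G=108.21 Y=22.00 R=18.02 C=104.41
t=3.30: D=0.00 G=114.02 Y=22.00 R=12.21 C=116.04
t=4.13: D=0.00 G=118.00 Y=22.00 R=8.23 C=124.00
t=4.95: D=0.00 G=120.66 Y=22.00 R=5.58 C=129.31
t=5.78: D=0.00 G=122.47 Y=22.00 R=3.76 C=132.94
t=6.60: D=0.00 G=123.69 Y=22.00 R=2.55 C=135.36
t=7.43: D=0.00 G=124.52 Y=22.00 R=1.72 C=137.02
At T=7.43: D=0.00 G=124.52 Y=22.00 R=1.72 C=137.02; the largest is C.

Dominant species at T: C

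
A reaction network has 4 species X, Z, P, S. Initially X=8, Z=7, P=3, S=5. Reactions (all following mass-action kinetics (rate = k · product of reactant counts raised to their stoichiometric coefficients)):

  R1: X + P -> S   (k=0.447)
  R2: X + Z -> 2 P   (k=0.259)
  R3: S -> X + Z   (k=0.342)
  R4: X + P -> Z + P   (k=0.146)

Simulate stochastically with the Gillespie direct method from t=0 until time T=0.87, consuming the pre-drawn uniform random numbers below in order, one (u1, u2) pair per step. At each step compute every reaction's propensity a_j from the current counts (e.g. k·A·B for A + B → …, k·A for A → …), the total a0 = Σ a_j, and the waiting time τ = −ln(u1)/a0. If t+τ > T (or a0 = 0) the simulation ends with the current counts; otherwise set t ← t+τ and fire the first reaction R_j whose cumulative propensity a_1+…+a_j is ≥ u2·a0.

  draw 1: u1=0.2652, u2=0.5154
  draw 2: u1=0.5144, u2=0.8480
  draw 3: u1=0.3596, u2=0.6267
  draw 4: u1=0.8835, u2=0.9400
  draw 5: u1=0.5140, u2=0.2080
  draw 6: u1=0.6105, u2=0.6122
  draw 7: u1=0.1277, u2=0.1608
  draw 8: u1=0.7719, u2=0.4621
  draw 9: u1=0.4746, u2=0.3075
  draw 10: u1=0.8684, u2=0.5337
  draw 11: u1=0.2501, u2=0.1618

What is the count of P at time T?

t=0.000: X=8 Z=7 P=3 S=5
Draw 1: a1=10.728, a2=14.504, a3=1.710, a4=3.504, a0=30.446; τ=−ln(0.2652)/30.446=0.044 → t=0.044; u2·a0=0.5154·30.446=15.692; a1=10.728 < 15.692 ≤ a1+a2=25.232 → R2 fires; X=7 Z=6 P=5 S=5
Draw 2: a1=15.645, a2=10.878, a3=1.710, a4=5.110, a0=33.343; τ=−ln(0.5144)/33.343=0.020 → t=0.064; u2·a0=0.8480·33.343=28.275; a1+…+a3=28.233 < 28.275 ≤ a1+…+a4=33.343 → R4 fires; X=6 Z=7 P=5 S=5
Draw 3: a1=13.410, a2=10.878, a3=1.710, a4=4.380, a0=30.378; τ=−ln(0.3596)/30.378=0.034 → t=0.097; u2·a0=0.6267·30.378=19.038; a1=13.410 < 19.038 ≤ a1+a2=24.288 → R2 fires; X=5 Z=6 P=7 S=5
Draw 4: a1=15.645, a2=7.770, a3=1.710, a4=5.110, a0=30.235; τ=−ln(0.8835)/30.235=0.004 → t=0.101; u2·a0=0.9400·30.235=28.421; a1+…+a3=25.125 < 28.421 ≤ a1+…+a4=30.235 → R4 fires; X=4 Z=7 P=7 S=5
Draw 5: a1=12.516, a2=7.252, a3=1.710, a4=4.088, a0=25.566; τ=−ln(0.5140)/25.566=0.026 → t=0.127; u2·a0=0.2080·25.566=5.318 ≤ a1=12.516 → R1 fires; X=3 Z=7 P=6 S=6
Draw 6: a1=8.046, a2=5.439, a3=2.052, a4=2.628, a0=18.165; τ=−ln(0.6105)/18.165=0.027 → t=0.154; u2·a0=0.6122·18.165=11.121; a1=8.046 < 11.121 ≤ a1+a2=13.485 → R2 fires; X=2 Z=6 P=8 S=6
Draw 7: a1=7.152, a2=3.108, a3=2.052, a4=2.336, a0=14.648; τ=−ln(0.1277)/14.648=0.141 → t=0.295; u2·a0=0.1608·14.648=2.355 ≤ a1=7.152 → R1 fires; X=1 Z=6 P=7 S=7
Draw 8: a1=3.129, a2=1.554, a3=2.394, a4=1.022, a0=8.099; τ=−ln(0.7719)/8.099=0.032 → t=0.327; u2·a0=0.4621·8.099=3.743; a1=3.129 < 3.743 ≤ a1+a2=4.683 → R2 fires; X=0 Z=5 P=9 S=7
Draw 9: a1=0.000, a2=0.000, a3=2.394, a4=0.000, a0=2.394; τ=−ln(0.4746)/2.394=0.311 → t=0.638; u2·a0=0.3075·2.394=0.736; a1+a2=0.000 < 0.736 ≤ a1+…+a3=2.394 → R3 fires; X=1 Z=6 P=9 S=6
Draw 10: a1=4.023, a2=1.554, a3=2.052, a4=1.314, a0=8.943; τ=−ln(0.8684)/8.943=0.016 → t=0.654; u2·a0=0.5337·8.943=4.773; a1=4.023 < 4.773 ≤ a1+a2=5.577 → R2 fires; X=0 Z=5 P=11 S=6
Draw 11: a1=0.000, a2=0.000, a3=2.052, a4=0.000, a0=2.052; τ=−ln(0.2501)/2.052=0.675 → t=1.329 > T=0.87: stop.
Read off P at T=0.87: 11

P at T = 11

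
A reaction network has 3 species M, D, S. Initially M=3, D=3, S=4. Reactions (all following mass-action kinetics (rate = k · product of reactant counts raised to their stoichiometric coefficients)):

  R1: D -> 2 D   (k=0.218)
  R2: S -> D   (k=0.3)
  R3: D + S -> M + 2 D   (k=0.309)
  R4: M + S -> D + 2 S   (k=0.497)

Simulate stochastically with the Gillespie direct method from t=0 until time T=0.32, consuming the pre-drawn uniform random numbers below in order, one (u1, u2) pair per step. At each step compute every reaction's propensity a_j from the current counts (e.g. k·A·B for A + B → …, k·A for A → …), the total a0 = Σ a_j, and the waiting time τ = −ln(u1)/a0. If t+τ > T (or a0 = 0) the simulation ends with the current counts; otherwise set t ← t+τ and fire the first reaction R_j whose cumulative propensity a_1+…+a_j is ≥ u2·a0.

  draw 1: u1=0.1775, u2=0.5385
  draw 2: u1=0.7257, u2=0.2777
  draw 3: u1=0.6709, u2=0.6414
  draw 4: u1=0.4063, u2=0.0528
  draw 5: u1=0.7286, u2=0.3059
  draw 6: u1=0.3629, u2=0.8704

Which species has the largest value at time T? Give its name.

Dominant species at T: D

t=0.000: M=3 D=3 S=4
Draw 1: a1=0.654, a2=1.200, a3=3.708, a4=5.964, a0=11.526; τ=−ln(0.1775)/11.526=0.150 → t=0.150; u2·a0=0.5385·11.526=6.207; a1+…+a3=5.562 < 6.207 ≤ a1+…+a4=11.526 → R4 fires; M=2 D=4 S=5
Draw 2: a1=0.872, a2=1.500, a3=6.180, a4=4.970, a0=13.522; τ=−ln(0.7257)/13.522=0.024 → t=0.174; u2·a0=0.2777·13.522=3.755; a1+a2=2.372 < 3.755 ≤ a1+…+a3=8.552 → R3 fires; M=3 D=5 S=4
Draw 3: a1=1.090, a2=1.200, a3=6.180, a4=5.964, a0=14.434; τ=−ln(0.6709)/14.434=0.028 → t=0.201; u2·a0=0.6414·14.434=9.258; a1+…+a3=8.470 < 9.258 ≤ a1+…+a4=14.434 → R4 fires; M=2 D=6 S=5
Draw 4: a1=1.308, a2=1.500, a3=9.270, a4=4.970, a0=17.048; τ=−ln(0.4063)/17.048=0.053 → t=0.254; u2·a0=0.0528·17.048=0.900 ≤ a1=1.308 → R1 fires; M=2 D=7 S=5
Draw 5: a1=1.526, a2=1.500, a3=10.815, a4=4.970, a0=18.811; τ=−ln(0.7286)/18.811=0.017 → t=0.271; u2·a0=0.3059·18.811=5.754; a1+a2=3.026 < 5.754 ≤ a1+…+a3=13.841 → R3 fires; M=3 D=8 S=4
Draw 6: a1=1.744, a2=1.200, a3=9.888, a4=5.964, a0=18.796; τ=−ln(0.3629)/18.796=0.054 → t=0.325 > T=0.32: stop.
At T=0.32: M=3 D=8 S=4; the largest is D.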